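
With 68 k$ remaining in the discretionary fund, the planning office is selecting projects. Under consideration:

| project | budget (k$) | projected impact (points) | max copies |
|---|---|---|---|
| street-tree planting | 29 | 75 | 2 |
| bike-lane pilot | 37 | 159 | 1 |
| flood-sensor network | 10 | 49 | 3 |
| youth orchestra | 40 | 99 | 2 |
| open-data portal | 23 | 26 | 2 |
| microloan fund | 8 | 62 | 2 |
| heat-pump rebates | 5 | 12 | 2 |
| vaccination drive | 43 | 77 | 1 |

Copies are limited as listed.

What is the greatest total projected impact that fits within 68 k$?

By projected impact per k$: microloan fund 7.75, flood-sensor network 4.90, bike-lane pilot 4.30, street-tree planting 2.59 lead.
Filling by ratio: 3×flood-sensor network + 2×microloan fund + 2×heat-pump rebates for 295, with 12 k$ left unused.
Dropping 2×flood-sensor network and heat-pump rebates frees 25 k$; slotting in bike-lane pilot (37 k$) lifts the total to 344 at 68 k$.
Nothing else within 68 k$ beats 344.

344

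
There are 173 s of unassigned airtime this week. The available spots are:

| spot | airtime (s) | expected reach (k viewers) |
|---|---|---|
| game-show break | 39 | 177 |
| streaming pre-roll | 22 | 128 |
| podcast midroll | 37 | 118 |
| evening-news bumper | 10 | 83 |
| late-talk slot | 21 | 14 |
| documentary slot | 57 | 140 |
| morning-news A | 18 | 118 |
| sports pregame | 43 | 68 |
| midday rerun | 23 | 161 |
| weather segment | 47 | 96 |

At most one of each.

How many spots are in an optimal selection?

Optimal total is 807.
game-show break + streaming pre-roll + evening-news bumper + documentary slot + morning-news A + midday rerun hits 807 at 169 s.
Every optimal selection uses 6 spots.

6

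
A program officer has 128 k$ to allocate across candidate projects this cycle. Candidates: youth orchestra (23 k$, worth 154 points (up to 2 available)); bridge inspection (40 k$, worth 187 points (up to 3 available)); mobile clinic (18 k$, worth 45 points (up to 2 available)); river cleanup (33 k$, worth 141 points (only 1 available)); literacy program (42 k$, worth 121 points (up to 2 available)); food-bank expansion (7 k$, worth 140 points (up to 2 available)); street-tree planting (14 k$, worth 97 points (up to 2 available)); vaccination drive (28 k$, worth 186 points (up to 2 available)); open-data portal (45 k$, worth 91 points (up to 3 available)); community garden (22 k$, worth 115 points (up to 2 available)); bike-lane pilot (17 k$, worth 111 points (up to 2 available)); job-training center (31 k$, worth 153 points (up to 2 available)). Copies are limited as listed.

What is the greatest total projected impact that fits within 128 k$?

1036

A density-first pass picks 2×youth orchestra + 2×food-bank expansion + 2×street-tree planting + vaccination drive — 968 at 116 k$.
Dropping youth orchestra frees 23 k$; slotting in 2×bike-lane pilot (34 k$) lifts the total to 1036 at 127 k$.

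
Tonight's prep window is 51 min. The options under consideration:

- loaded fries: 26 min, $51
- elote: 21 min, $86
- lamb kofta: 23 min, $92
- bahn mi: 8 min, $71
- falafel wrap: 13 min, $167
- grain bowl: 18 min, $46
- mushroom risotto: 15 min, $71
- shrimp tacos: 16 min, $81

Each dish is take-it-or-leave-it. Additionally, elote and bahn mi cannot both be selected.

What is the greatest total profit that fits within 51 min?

334

A density-first pass picks bahn mi + falafel wrap + shrimp tacos — 319 at 37 min.
Replace bahn mi with elote: the trade gains 15 net, giving 334 at 50 min.
The closest alternative, lamb kofta + bahn mi + falafel wrap, reaches only 330.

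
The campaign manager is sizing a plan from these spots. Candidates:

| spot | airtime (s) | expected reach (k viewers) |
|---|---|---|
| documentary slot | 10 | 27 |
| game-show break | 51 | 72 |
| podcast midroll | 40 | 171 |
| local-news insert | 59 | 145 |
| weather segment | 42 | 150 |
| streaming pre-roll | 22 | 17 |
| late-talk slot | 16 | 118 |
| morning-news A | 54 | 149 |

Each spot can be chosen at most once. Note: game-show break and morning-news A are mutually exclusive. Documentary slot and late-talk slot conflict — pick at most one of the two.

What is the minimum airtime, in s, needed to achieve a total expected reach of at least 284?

Look for the lowest-airtime combination reaching 284.
podcast midroll + late-talk slot: 289 expected reach at 56 s.
Any bundle with less than 56 s falls short of 284.

56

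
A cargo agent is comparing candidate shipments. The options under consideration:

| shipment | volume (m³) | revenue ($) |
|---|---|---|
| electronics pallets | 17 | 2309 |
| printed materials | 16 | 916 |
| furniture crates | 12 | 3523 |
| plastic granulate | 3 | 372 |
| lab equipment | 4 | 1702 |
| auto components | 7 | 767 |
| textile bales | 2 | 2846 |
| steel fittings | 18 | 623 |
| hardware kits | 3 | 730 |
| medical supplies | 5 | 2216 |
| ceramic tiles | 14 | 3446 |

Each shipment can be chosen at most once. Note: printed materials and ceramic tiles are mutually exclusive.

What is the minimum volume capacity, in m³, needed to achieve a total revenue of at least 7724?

17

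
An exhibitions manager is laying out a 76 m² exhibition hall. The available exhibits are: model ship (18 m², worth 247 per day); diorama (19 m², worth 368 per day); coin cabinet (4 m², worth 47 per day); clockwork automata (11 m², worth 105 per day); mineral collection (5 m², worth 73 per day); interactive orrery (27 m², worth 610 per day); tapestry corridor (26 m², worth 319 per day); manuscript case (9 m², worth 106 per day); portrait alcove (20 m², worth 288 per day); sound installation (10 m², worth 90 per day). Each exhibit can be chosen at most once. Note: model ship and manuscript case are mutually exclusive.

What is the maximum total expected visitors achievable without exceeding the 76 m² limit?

Taking diorama + coin cabinet + mineral collection + interactive orrery + portrait alcove: 75 m² used, 1386 in expected visitors.
The spare 1 m² is too small for any remaining exhibit, and no feasible exchange beats 1386.

1386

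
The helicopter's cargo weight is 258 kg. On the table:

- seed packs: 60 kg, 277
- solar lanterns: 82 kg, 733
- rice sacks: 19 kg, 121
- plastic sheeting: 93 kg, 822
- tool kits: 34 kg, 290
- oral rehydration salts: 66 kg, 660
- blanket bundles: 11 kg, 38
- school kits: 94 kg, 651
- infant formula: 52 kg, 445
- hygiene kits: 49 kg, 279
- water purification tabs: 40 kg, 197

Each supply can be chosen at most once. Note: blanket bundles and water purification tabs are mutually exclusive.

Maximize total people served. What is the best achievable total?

By people served per kg: oral rehydration salts 10.00, solar lanterns 8.94, plastic sheeting 8.84 lead.
The ratio heuristic lands on solar lanterns + plastic sheeting + oral rehydration salts + blanket bundles (2253) but leaves 6 kg idle.
The 82 kg tied up in solar lanterns is better spent on tool kits + infant formula — total rises to 2255 (256 kg).

2255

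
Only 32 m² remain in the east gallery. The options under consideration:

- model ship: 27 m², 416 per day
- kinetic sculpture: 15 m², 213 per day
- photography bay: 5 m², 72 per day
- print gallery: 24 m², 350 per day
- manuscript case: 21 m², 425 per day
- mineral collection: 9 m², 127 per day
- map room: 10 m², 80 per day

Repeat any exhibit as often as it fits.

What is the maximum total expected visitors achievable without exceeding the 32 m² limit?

569

Best packing: 2×photography bay + manuscript case — 31 m², 569 total.
No other feasible combination exceeds 569.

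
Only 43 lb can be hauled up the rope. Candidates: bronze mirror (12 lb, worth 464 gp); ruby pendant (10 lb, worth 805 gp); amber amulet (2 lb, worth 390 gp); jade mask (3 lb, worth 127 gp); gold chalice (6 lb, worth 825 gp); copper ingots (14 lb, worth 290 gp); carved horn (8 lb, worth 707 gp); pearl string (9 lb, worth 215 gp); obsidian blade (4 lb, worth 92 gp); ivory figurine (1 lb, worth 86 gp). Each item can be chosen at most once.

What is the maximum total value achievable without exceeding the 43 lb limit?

3404

The ratio ordering already packs tightly: bronze mirror + ruby pendant + amber amulet + jade mask + gold chalice + carved horn + ivory figurine, 42 lb, 3404.
Next best is bronze mirror + ruby pendant + amber amulet + gold chalice + carved horn + obsidian blade + ivory figurine at 3369 (43 lb) — short by 35.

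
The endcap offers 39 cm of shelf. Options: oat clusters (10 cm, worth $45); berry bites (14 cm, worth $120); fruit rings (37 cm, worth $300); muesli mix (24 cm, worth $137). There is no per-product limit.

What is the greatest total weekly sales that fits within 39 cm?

300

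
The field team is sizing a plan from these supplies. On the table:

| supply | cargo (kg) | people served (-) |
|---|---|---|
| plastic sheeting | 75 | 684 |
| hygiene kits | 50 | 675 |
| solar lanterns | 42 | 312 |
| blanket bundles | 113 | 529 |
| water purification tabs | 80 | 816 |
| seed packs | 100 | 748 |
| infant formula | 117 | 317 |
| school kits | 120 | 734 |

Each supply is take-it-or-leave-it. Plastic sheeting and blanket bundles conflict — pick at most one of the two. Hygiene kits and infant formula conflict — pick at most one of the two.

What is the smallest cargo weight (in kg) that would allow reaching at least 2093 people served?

205

Minimise kg subject to total people served ≥ 2093.
Taking plastic sheeting + hygiene kits + water purification tabs gives 2175 (≥ 2093) for 205 kg.
No combination under 205 kg hits 2093.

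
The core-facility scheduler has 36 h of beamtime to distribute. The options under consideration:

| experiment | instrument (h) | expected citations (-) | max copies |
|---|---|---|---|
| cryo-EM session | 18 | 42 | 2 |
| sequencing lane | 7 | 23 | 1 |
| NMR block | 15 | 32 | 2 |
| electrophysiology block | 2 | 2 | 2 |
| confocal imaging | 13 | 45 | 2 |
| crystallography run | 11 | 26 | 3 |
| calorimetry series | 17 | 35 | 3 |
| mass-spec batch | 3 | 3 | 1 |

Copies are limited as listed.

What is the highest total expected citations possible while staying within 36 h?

By expected citations per h: confocal imaging 3.46, sequencing lane 3.29, crystallography run 2.36, cryo-EM session 2.33 lead.
Greedy by ratio would take sequencing lane + electrophysiology block + 2×confocal imaging: 35 h used, total 115.
Dropping electrophysiology block frees 2 h; slotting in mass-spec batch (3 h) lifts the total to 116 at 36 h.
Nothing else within 36 h beats 116.

116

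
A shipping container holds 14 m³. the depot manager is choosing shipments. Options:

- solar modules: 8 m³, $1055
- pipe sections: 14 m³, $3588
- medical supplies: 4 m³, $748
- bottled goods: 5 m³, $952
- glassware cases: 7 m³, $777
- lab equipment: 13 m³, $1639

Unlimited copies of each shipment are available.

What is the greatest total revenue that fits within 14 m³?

3588

Density check — pipe sections 256.29, bottled goods 190.40, medical supplies 187.00 are the best per m³.
Best packing: pipe sections — 14 m³, 3588 total.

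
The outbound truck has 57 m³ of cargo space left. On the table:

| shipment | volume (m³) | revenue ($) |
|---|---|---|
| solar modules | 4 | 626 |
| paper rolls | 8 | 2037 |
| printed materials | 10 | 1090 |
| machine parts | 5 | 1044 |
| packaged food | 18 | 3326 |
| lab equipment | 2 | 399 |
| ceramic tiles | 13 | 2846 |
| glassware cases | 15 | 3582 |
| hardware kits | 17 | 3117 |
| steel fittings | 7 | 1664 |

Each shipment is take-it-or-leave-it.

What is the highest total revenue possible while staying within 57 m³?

By revenue per m³: paper rolls 254.62, glassware cases 238.80, steel fittings 237.71 lead.
Taking the top-ratio shipments first gives solar modules + paper rolls + machine parts + lab equipment + ceramic tiles + glassware cases + steel fittings for 12198 (54 m³).
Dropping lab equipment and ceramic tiles frees 15 m³; slotting in packaged food (18 m³) lifts the total to 12279 at 57 m³.
The closest alternative, machine parts + ceramic tiles + glassware cases + hardware kits + steel fittings, reaches only 12253.

12279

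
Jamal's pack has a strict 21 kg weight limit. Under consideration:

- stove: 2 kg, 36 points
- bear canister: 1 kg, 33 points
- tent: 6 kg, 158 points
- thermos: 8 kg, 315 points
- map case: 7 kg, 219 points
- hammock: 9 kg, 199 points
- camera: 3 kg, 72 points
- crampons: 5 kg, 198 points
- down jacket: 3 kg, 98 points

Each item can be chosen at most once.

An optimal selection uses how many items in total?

4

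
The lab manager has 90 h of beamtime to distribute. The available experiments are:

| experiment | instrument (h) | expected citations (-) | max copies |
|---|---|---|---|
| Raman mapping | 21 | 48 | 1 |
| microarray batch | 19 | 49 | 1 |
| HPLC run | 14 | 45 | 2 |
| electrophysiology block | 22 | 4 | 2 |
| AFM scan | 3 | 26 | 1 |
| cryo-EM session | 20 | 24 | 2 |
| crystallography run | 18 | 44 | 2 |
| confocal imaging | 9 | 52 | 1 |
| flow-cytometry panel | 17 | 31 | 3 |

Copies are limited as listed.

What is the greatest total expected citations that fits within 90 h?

265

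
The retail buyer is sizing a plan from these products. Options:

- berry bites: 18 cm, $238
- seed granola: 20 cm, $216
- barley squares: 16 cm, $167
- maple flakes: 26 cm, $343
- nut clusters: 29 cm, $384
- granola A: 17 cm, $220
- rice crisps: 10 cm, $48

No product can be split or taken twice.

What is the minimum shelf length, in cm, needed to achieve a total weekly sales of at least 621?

Need the lightest bundle worth ≥ 621.
berry bites + nut clusters: 622 weekly sales at 47 cm.
Below 47 cm the best achievable stays under 621.

47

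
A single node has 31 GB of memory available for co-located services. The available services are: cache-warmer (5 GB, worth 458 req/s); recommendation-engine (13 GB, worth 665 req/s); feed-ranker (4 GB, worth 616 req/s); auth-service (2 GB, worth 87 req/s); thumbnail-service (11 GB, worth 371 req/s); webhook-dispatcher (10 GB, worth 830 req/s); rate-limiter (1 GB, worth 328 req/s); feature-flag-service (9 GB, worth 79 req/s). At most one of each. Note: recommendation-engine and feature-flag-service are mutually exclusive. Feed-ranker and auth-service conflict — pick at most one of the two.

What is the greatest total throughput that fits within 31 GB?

2603

Ranking by ratio (throughput/GB): rate-limiter 328.00, feed-ranker 154.00, cache-warmer 91.60, webhook-dispatcher 83.00.
Taking cache-warmer + feed-ranker + thumbnail-service + webhook-dispatcher + rate-limiter: 31 GB used, 2603 in throughput.
The closest alternative, recommendation-engine + feed-ranker + webhook-dispatcher + rate-limiter, reaches only 2439.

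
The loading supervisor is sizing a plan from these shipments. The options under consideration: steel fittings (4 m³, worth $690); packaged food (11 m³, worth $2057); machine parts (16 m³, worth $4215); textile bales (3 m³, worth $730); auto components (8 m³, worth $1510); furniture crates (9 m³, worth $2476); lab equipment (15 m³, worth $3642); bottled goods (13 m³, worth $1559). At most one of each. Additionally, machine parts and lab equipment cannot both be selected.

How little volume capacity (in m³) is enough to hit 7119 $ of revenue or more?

28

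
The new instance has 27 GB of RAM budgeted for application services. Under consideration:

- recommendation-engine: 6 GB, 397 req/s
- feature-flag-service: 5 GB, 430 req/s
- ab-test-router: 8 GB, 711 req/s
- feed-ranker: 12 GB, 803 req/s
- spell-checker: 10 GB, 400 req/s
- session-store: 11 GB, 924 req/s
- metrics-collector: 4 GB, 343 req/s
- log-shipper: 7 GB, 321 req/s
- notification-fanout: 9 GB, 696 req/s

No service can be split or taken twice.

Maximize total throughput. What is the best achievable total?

Feature-flag-service + ab-test-router + metrics-collector + notification-fanout uses 26 of the 27 GB and totals 2180.
Runner-up recommendation-engine + ab-test-router + metrics-collector + notification-fanout tops out at 2147.

2180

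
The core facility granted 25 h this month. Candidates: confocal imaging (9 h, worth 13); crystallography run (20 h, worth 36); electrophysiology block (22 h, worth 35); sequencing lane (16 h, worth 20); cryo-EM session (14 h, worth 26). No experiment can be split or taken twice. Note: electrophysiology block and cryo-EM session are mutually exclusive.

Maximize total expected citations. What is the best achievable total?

39

Best packing: confocal imaging + cryo-EM session — 23 h, 39 total.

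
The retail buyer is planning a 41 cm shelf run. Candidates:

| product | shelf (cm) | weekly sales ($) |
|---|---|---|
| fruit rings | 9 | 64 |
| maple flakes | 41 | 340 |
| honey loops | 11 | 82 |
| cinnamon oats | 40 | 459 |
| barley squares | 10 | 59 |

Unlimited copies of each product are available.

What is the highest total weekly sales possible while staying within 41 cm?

Best packing: cinnamon oats — 40 cm, 459 total.
That's the maximum — no swap from here does better than 459.

459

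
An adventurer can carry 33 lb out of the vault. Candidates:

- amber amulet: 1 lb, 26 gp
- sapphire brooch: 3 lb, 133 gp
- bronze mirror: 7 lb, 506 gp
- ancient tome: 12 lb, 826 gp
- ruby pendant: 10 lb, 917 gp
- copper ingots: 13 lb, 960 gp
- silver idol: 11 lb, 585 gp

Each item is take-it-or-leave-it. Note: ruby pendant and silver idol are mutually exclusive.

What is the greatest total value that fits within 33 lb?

Sapphire brooch + bronze mirror + ruby pendant + copper ingots uses 33 of the 33 lb and totals 2516.

2516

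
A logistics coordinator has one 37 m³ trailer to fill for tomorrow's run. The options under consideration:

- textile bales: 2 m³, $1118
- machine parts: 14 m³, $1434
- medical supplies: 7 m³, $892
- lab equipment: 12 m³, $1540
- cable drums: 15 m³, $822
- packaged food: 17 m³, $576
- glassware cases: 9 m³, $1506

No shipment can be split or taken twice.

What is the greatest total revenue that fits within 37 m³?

The ratio heuristic lands on textile bales + medical supplies + lab equipment + glassware cases (5056) but leaves 7 m³ idle.
The 7 m³ tied up in medical supplies is better spent on machine parts — total rises to 5598 (37 m³).
An exhaustive check of the 128 subsets confirms 5598.

5598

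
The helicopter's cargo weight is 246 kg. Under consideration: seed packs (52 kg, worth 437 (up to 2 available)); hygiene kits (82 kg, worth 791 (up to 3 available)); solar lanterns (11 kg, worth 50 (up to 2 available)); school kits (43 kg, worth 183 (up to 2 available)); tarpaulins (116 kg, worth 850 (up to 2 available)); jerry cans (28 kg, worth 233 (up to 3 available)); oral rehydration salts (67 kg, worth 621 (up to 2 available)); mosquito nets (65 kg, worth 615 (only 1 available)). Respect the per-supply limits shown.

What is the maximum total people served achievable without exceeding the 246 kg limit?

By people served per kg: hygiene kits 9.65, mosquito nets 9.46, oral rehydration salts 9.27 lead.
3×hygiene kits uses 246 of the 246 kg and totals 2373.

2373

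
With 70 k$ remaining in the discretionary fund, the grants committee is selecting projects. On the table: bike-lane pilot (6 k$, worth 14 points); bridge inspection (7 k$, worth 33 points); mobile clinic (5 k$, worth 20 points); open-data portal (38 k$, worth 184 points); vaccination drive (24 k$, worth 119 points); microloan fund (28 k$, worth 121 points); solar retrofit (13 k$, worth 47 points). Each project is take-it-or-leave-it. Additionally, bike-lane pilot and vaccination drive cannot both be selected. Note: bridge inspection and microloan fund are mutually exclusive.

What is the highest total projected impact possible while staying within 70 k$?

336

Best packing: bridge inspection + open-data portal + vaccination drive — 69 k$, 336 total.
Every other selection either busts 70 k$ or breaks a pairing rule or fails to beat 336.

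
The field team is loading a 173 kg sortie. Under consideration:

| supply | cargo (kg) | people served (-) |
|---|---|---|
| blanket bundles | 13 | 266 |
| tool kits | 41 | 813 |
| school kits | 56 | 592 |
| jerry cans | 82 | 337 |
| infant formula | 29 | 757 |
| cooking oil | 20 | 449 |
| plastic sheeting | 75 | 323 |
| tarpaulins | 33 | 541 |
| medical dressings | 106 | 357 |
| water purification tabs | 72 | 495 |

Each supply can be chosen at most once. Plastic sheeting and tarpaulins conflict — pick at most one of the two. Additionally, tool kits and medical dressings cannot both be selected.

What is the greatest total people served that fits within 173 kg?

Greedy by ratio would take blanket bundles + tool kits + infant formula + cooking oil + tarpaulins: 136 kg used, total 2826.
Dropping cooking oil frees 20 kg; slotting in school kits (56 kg) lifts the total to 2969 at 172 kg.
Runner-up blanket bundles + tool kits + school kits + infant formula + cooking oil tops out at 2877.

2969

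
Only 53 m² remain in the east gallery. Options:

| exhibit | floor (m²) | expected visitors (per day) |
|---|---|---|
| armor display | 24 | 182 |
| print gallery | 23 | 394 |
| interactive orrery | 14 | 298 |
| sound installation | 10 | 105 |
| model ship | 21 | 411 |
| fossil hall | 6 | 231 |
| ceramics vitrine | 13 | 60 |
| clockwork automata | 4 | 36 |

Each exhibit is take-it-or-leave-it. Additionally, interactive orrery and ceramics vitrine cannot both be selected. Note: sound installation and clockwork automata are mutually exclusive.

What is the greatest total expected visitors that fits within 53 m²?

1045

Density check — fossil hall 38.50, interactive orrery 21.29, model ship 19.57, print gallery 17.13 are the best per m².
The ratio ordering already packs tightly: interactive orrery + sound installation + model ship + fossil hall, 51 m², 1045.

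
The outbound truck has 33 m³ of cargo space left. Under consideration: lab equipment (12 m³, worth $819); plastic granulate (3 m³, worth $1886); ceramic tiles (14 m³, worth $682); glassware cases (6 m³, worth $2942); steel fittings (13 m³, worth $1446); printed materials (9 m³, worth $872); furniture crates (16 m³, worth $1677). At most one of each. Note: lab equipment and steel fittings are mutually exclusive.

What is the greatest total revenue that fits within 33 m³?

Density check — plastic granulate 628.67, glassware cases 490.33, steel fittings 111.23 are the best per m³.
Taking plastic granulate + glassware cases + steel fittings + printed materials: 31 m³ used, 7146 in revenue.
Next best is lab equipment + plastic granulate + glassware cases + printed materials at 6519 (30 m³) — short by 627.

7146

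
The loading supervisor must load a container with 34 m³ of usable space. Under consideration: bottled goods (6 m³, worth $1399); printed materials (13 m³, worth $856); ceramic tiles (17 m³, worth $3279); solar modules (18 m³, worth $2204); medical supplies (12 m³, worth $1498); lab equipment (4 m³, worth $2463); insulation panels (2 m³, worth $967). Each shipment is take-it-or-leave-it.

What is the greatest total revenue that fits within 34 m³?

Best packing: bottled goods + ceramic tiles + lab equipment + insulation panels — 29 m³, 8108 total.
Runner-up ceramic tiles + medical supplies + lab equipment tops out at 7240.

8108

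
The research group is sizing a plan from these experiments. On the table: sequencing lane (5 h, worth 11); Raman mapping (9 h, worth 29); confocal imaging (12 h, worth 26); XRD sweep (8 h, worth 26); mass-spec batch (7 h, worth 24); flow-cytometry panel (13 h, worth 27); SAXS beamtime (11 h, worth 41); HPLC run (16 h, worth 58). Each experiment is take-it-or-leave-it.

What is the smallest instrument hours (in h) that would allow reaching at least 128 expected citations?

36

Look for the lowest-instrument combination reaching 128.
Taking Raman mapping + SAXS beamtime + HPLC run gives 128 (≥ 128) for 36 h.
No combination under 36 h hits 128.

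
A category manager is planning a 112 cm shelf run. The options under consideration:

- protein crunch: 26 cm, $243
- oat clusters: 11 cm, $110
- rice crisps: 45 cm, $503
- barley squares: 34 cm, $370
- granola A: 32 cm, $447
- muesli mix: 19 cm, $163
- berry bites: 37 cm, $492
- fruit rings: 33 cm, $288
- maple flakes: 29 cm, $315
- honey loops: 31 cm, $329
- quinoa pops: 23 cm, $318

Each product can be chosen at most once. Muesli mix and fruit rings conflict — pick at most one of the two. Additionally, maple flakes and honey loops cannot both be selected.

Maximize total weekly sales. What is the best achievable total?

1420

Ranking by ratio (weekly sales/cm): granola A 13.97, quinoa pops 13.83, berry bites 13.30.
Greedy by ratio would take oat clusters + granola A + berry bites + quinoa pops: 103 cm used, total 1367.
Replace oat clusters with muesli mix: the trade gains 53 net, giving 1420 at 111 cm.
The closest alternative, oat clusters + granola A + berry bites + honey loops, reaches only 1378.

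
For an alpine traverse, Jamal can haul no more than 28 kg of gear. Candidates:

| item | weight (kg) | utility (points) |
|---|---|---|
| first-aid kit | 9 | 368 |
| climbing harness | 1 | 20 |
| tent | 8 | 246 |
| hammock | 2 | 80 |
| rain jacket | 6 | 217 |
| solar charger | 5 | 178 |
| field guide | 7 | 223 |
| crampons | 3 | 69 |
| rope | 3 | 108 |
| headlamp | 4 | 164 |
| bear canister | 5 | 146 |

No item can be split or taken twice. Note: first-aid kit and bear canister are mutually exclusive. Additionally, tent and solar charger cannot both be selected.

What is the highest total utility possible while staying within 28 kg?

Taking the top-ratio items first gives first-aid kit + climbing harness + hammock + rain jacket + crampons + rope + headlamp for 1026 (28 kg).
Replace hammock and crampons with solar charger: the trade gains 29 net, giving 1055 at 28 kg.
Nothing else feasible within 28 kg beats 1055.

1055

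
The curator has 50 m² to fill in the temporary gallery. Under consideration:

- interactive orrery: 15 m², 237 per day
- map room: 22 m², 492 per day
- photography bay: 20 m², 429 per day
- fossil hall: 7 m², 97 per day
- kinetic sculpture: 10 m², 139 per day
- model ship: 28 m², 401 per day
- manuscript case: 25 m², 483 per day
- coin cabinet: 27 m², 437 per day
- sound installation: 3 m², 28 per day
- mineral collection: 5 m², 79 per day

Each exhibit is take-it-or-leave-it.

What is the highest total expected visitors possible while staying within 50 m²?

1028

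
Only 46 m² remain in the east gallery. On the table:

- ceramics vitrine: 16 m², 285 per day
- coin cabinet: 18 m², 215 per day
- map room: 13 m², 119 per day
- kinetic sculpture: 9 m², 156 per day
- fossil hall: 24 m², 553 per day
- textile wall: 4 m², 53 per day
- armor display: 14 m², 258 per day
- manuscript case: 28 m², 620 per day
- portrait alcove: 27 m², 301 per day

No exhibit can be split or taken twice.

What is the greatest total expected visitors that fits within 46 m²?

931

The ratio heuristic lands on fossil hall + textile wall + armor display (864) but leaves 4 m² idle.
Replace fossil hall with manuscript case: the trade gains 67 net, giving 931 at 46 m².
No other feasible combination exceeds 931.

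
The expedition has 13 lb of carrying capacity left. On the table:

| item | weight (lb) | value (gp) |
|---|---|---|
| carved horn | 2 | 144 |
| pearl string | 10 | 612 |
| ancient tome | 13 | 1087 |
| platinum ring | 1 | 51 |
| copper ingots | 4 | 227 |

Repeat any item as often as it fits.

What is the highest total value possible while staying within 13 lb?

1087

Ranking by ratio (value/lb): ancient tome 83.62, carved horn 72.00, pearl string 61.20, copper ingots 56.75.
The ratio ordering already packs tightly: ancient tome, 13 lb, 1087.
Every other selection either busts 13 lb or fails to beat 1087.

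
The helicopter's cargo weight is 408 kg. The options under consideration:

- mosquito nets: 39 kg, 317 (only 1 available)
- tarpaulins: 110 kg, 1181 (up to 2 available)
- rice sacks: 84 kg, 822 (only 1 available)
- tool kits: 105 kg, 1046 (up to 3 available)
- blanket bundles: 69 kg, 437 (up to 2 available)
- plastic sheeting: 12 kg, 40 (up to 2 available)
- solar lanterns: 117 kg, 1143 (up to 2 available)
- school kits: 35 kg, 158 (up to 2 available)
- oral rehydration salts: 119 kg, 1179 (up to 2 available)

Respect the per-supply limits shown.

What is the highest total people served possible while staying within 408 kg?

4095

A density-first pass picks mosquito nets + 2×tarpaulins + tool kits + school kits — 3883 at 399 kg.
Using the slack differently, tarpaulins + rice sacks + 2×tool kits comes to 4095 at 404 kg.
Every other selection either busts 408 kg or exceeds an availability limit or fails to beat 4095.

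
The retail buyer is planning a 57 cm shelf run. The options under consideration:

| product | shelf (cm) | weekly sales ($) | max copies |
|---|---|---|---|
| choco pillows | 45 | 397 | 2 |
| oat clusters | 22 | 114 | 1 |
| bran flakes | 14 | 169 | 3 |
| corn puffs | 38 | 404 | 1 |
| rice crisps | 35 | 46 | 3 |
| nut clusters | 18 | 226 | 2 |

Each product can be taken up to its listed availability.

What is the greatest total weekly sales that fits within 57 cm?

630

Density check — nut clusters 12.56, bran flakes 12.07, corn puffs 10.63 are the best per cm.
Taking the top-ratio products first gives bran flakes + 2×nut clusters for 621 (50 cm).
The 32 cm tied up in bran flakes and nut clusters is better spent on corn puffs — total rises to 630 (56 cm).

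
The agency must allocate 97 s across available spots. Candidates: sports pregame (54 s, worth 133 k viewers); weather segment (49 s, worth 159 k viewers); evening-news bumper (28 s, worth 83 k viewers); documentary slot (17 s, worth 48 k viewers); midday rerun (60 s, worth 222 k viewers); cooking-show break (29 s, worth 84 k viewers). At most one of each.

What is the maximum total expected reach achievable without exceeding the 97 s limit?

The ratio heuristic lands on evening-news bumper + midday rerun (305) but leaves 9 s idle.
The 28 s tied up in evening-news bumper is better spent on cooking-show break — total rises to 306 (89 s).

306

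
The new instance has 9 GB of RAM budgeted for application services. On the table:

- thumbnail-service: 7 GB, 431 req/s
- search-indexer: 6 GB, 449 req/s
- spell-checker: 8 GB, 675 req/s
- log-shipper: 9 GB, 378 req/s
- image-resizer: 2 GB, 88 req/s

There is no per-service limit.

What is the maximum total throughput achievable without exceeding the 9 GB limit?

675

Spell-checker uses 8 of the 9 GB and totals 675.
The spare 1 GB is too small for any remaining service, and no exchange beats 675.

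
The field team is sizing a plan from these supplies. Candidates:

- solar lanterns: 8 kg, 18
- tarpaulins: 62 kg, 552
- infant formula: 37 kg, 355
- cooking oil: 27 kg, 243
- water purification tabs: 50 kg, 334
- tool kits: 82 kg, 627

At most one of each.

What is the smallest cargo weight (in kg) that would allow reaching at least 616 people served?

Need the lightest bundle worth ≥ 616.
Taking solar lanterns + infant formula + cooking oil gives 616 (≥ 616) for 72 kg.
Below 72 kg the best achievable stays under 616.

72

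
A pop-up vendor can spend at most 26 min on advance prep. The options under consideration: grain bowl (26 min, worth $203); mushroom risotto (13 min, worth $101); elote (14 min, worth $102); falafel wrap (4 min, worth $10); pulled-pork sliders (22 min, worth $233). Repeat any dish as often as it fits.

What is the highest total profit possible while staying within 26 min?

243

Ranking by ratio (profit/min): pulled-pork sliders 10.59, grain bowl 7.81, mushroom risotto 7.77, elote 7.29.
Falafel wrap + pulled-pork sliders uses 26 of the 26 min and totals 243.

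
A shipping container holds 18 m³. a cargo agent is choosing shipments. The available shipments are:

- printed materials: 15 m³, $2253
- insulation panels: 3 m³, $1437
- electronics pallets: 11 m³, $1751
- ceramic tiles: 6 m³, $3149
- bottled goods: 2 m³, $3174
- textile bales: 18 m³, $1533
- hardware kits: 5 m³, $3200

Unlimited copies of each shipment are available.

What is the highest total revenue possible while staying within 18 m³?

28566

Ranking by ratio (revenue/m³): bottled goods 1587.00, hardware kits 640.00, ceramic tiles 524.83, insulation panels 479.00.
Taking 9×bottled goods: 18 m³ used, 28566 in revenue.
That's the maximum — no swap from here does better than 28566.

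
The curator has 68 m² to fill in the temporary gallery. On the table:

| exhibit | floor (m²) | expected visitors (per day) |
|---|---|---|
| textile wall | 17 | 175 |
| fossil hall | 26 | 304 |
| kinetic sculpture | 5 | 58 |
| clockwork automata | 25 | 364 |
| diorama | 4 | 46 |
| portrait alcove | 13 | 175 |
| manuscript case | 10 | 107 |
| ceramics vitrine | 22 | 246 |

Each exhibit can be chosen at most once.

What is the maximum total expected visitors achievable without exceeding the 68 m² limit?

By expected visitors per m²: clockwork automata 14.56, portrait alcove 13.46, fossil hall 11.69 lead.
Fossil hall + clockwork automata + diorama + portrait alcove uses 68 of the 68 m² and totals 889.
The closest alternative, textile wall + fossil hall + clockwork automata, reaches only 843.

889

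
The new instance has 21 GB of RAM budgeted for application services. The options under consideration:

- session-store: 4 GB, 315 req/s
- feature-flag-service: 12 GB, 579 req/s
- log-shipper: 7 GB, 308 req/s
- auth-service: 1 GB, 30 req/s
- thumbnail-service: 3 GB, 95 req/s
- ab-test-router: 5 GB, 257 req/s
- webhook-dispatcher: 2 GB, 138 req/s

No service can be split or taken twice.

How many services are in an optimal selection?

3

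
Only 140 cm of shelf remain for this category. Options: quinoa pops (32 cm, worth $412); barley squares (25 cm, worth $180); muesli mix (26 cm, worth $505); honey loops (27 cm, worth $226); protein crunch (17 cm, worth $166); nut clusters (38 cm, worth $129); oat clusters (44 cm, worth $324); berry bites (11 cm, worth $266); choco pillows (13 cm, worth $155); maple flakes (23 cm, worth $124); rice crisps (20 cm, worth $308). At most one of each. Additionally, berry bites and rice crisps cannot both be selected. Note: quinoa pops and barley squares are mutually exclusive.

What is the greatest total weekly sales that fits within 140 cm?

Quinoa pops + muesli mix + honey loops + protein crunch + choco pillows + rice crisps uses 135 of the 140 cm and totals 1772.
The closest alternative, quinoa pops + muesli mix + honey loops + oat clusters + berry bites, reaches only 1733.

1772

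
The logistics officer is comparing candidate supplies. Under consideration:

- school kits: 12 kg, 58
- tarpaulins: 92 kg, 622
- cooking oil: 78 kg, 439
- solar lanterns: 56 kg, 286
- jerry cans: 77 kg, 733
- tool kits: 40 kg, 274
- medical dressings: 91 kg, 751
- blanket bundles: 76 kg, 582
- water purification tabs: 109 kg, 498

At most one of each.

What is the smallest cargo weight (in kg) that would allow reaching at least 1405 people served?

168

Need the lightest bundle worth ≥ 1405.
jerry cans + medical dressings: 1484 people served at 168 kg.
Any bundle with less than 168 kg falls short of 1405.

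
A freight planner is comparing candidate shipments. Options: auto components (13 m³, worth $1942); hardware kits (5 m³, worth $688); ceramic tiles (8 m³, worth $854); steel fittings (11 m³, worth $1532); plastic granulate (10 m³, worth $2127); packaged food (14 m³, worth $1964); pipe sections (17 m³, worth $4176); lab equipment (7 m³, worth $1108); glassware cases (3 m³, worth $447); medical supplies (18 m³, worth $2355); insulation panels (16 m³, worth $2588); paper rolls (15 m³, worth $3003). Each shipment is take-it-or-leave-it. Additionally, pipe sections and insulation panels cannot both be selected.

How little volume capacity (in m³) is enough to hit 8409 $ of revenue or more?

Need the lightest bundle worth ≥ 8409.
hardware kits + plastic granulate + pipe sections + lab equipment + glassware cases reaches 8546 using 42 m³.
No combination under 42 m³ hits 8409.

42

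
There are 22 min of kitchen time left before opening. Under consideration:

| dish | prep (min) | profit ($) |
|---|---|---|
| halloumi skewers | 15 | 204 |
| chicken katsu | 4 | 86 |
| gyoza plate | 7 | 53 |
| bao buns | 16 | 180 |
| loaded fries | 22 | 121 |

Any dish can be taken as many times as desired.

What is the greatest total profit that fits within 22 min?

430

By profit per min: chicken katsu 21.50, halloumi skewers 13.60, bao buns 11.25, gyoza plate 7.57 lead.
The ratio ordering already packs tightly: 5×chicken katsu, 20 min, 430.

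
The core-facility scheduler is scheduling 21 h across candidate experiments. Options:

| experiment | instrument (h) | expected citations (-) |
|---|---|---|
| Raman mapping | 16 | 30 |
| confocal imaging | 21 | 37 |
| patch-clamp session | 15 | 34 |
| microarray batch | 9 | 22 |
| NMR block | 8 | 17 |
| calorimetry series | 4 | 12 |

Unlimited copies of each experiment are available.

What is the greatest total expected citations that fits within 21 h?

60

By expected citations per h: calorimetry series 3.00, microarray batch 2.44, patch-clamp session 2.27 lead.
Taking 5×calorimetry series: 20 h used, 60 in expected citations.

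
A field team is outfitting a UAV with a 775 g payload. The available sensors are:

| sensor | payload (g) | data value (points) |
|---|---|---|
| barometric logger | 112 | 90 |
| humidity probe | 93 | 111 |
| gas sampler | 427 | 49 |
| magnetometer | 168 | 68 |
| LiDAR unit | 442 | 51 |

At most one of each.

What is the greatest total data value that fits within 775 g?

269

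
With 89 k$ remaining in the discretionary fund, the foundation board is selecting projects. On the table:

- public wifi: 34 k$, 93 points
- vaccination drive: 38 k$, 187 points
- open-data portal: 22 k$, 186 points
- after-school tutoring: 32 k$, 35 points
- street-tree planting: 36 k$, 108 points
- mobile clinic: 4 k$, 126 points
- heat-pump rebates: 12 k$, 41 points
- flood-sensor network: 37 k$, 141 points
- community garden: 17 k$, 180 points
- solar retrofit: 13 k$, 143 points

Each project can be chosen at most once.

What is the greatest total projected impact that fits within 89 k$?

Filling by ratio: open-data portal + mobile clinic + heat-pump rebates + community garden + solar retrofit for 676, with 21 k$ left unused.
Replace community garden with vaccination drive: the trade gains 7 net, giving 683 at 89 k$.

683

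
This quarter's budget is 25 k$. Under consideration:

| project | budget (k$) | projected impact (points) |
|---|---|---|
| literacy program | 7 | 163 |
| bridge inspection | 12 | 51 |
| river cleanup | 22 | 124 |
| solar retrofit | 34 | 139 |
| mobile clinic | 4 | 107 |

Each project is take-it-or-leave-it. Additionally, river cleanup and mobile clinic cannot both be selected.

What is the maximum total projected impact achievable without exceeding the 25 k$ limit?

321

Density check — mobile clinic 26.75, literacy program 23.29, river cleanup 5.64 are the best per k$.
The ratio ordering already packs tightly: literacy program + bridge inspection + mobile clinic, 23 k$, 321.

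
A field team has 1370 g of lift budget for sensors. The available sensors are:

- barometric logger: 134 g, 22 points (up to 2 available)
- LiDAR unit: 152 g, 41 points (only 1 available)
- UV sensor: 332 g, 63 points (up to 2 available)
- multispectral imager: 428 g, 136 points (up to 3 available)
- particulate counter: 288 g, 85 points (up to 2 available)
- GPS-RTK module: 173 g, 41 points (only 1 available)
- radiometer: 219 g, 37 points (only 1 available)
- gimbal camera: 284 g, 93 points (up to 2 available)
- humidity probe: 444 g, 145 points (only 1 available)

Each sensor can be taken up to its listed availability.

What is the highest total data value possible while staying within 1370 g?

By data value per g: gimbal camera 0.33, humidity probe 0.33, multispectral imager 0.32 lead.
The ratio heuristic lands on particulate counter + 2×gimbal camera + humidity probe (416) but leaves 70 g idle.
Dropping particulate counter and 2×gimbal camera frees 856 g; slotting in 2×multispectral imager (856 g) lifts the total to 417 at 1300 g.

417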